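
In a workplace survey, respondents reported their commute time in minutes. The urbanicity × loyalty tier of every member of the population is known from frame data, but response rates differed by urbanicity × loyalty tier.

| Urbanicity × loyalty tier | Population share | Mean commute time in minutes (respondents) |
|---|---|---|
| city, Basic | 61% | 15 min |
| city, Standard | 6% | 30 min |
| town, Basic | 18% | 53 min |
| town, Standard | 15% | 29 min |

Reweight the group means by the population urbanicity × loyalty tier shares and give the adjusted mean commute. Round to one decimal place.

Post-stratification weights by population share, not respondent share:
  city, Basic: 0.61 × 15 = 9.15
  city, Standard: 0.06 × 30 = 1.8
  town, Basic: 0.18 × 53 = 9.54
  town, Standard: 0.15 × 29 = 4.35
Post-stratified estimate = 24.84 → 24.8.

24.8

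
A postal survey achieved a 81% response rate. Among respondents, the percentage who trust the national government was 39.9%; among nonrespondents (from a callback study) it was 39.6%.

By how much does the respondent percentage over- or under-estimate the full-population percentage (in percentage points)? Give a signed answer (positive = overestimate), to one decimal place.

Nonresponse fraction = 1 − 0.81 = 0.19.
Bias = (nonresponse fraction) × (respondent percentage − nonrespondent percentage)
     = 0.19 × (39.9 − 39.6) = 0.19 × 0.3 = 0.057.

+0.1 percentage points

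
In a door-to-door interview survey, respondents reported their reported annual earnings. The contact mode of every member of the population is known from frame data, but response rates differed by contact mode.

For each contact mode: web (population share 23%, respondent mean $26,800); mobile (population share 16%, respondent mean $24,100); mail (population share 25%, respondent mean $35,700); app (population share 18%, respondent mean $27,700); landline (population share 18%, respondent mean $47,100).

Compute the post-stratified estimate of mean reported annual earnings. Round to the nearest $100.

Post-stratification weights by population share, not respondent share:
  web: 0.23 × 26,800 = 6164
  mobile: 0.16 × 24,100 = 3856
  mail: 0.25 × 35,700 = 8925
  app: 0.18 × 27,700 = 4986
  landline: 0.18 × 47,100 = 8478
Post-stratified estimate = 32,409 → $32,400.

$32,400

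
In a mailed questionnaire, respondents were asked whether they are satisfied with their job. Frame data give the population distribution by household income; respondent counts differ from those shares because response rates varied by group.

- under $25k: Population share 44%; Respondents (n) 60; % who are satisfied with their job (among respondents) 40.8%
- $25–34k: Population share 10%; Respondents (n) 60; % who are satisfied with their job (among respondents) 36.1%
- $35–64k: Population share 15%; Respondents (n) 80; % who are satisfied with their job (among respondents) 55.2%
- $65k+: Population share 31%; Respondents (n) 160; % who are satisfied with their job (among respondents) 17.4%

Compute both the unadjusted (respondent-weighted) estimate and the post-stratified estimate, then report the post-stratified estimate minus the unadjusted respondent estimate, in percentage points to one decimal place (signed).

+2.4 percentage points

Unadjusted (pooled respondent) estimate weights by respondent counts:
  (60/360)×40.8 + (60/360)×36.1 + (80/360)×55.2 + (160/360)×17.4 = 32.8167%
Post-stratifying to population shares instead:
  0.44×40.8 + 0.1×36.1 + 0.15×55.2 + 0.31×17.4 = 35.236%
Difference = 35.236 − 32.8167 = 2.4193 pp.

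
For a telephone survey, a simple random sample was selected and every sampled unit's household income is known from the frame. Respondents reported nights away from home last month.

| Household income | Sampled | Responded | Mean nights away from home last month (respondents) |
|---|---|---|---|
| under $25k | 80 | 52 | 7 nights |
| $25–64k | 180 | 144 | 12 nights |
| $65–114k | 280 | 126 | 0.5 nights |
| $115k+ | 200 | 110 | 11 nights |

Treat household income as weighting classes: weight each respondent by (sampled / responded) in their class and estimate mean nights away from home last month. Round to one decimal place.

6.8

Class response rates: under $25k 52/80 = 65%, $25–64k 144/180 = 80%, $65–114k 126/280 = 45%, $115k+ 110/200 = 55%.
Weighting each respondent by the inverse class response rate inflates each class back to its sampled size, so the class weight is n_sampled:
  under $25k: 80 × 7 = 560
  $25–64k: 180 × 12 = 2160
  $65–114k: 280 × 0.5 = 140
  $115k+: 200 × 11 = 2200
Adjusted estimate = 5060 / 740 = 6.83784 → 6.8.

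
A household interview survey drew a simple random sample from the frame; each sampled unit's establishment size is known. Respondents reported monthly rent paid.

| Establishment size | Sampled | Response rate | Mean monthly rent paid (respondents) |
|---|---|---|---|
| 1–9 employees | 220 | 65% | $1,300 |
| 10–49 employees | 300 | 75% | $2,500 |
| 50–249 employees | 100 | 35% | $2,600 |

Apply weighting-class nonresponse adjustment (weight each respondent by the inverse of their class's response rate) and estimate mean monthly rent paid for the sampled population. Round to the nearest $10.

$2,090

Each respondent's weight = sampled/responded in their class; summing within a class gives n_sampled, so:
  1–9 employees: 220 × 1300 = 286,000
  10–49 employees: 300 × 2500 = 750,000
  50–249 employees: 100 × 2600 = 260,000
Adjusted estimate = 1,296,000 / 620 = 2090.32 → $2,090.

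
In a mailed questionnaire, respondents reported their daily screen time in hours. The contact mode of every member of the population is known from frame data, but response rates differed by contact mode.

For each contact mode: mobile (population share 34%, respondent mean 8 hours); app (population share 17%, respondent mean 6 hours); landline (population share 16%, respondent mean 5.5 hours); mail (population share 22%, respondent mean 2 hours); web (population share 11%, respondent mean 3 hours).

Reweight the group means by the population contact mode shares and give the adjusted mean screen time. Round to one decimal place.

Reweight to the known contact mode distribution:
  mobile: 0.34 × 8 = 2.72
  app: 0.17 × 6 = 1.02
  landline: 0.16 × 5.5 = 0.88
  mail: 0.22 × 2 = 0.44
  web: 0.11 × 3 = 0.33
Post-stratified estimate = 5.39 → 5.4.

5.4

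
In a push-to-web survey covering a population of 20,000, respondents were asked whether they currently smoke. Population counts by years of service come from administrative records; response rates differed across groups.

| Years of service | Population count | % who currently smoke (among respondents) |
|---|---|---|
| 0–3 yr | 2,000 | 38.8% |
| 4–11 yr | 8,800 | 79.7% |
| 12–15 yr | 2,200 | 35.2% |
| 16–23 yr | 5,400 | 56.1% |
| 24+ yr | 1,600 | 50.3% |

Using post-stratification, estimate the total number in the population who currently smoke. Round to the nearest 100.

12,400

Estimated count per cell = population count × respondent percentage:
  0–3 yr: 2,000 × 38.8% = 776
  4–11 yr: 8,800 × 79.7% = 7013.6
  12–15 yr: 2,200 × 35.2% = 774.4
  16–23 yr: 5,400 × 56.1% = 3029.4
  24+ yr: 1,600 × 50.3% = 804.8
Estimated total = 12398.2 → 12,400.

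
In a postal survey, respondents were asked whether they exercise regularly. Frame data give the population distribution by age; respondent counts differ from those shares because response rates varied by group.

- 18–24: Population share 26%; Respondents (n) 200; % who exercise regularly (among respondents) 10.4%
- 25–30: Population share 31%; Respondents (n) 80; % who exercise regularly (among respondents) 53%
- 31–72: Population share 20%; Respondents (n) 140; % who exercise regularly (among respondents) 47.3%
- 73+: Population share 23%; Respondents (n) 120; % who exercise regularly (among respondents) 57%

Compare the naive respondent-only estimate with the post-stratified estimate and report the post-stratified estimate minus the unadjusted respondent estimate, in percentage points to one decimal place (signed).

+5.1 percentage points

Without adjustment, the pooled respondent share is:
  (200/540)×10.4 + (80/540)×53 + (140/540)×47.3 + (120/540)×57 = 36.6333%
Post-stratifying to population shares instead:
  0.26×10.4 + 0.31×53 + 0.2×47.3 + 0.23×57 = 41.704%
Difference = 41.704 − 36.6333 = 5.0707 pp.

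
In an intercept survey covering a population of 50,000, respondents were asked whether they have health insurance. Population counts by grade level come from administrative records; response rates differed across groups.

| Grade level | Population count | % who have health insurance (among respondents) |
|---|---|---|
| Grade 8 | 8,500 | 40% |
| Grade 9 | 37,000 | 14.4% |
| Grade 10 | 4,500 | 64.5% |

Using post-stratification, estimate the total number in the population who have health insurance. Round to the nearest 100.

11,600

Each cell contributes its population count × the respondent rate:
  Grade 8: 8,500 × 40% = 3400
  Grade 9: 37,000 × 14.4% = 5328
  Grade 10: 4,500 × 64.5% = 2902.5
Estimated total = 11630.5 → 11,600.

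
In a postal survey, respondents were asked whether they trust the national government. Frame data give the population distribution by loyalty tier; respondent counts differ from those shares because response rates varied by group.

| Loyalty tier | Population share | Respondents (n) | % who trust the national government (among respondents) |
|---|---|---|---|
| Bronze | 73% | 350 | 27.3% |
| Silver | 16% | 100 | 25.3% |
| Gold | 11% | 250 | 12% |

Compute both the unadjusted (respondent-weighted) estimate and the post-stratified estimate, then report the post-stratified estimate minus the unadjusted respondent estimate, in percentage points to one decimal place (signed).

+3.7 percentage points

Unadjusted (pooled respondent) estimate weights by respondent counts:
  (350/700)×27.3 + (100/700)×25.3 + (250/700)×12 = 21.55%
Reweighting by population loyalty tier shares:
  0.73×27.3 + 0.16×25.3 + 0.11×12 = 25.297%
Difference = 25.297 − 21.55 = 3.747 pp.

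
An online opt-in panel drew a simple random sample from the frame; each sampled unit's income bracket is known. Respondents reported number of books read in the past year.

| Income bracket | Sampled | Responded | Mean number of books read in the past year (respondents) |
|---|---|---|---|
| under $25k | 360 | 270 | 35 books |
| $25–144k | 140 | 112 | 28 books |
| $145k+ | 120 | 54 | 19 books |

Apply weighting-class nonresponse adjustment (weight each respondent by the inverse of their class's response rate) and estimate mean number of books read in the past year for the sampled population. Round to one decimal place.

Class response rates: under $25k 270/360 = 75%, $25–144k 112/140 = 80%, $145k+ 54/120 = 45%.
Each respondent's weight = sampled/responded in their class; summing within a class gives n_sampled, so:
  under $25k: 360 × 35 = 12,600
  $25–144k: 140 × 28 = 3920
  $145k+: 120 × 19 = 2280
Adjusted estimate = 18,800 / 620 = 30.3226 → 30.3.

30.3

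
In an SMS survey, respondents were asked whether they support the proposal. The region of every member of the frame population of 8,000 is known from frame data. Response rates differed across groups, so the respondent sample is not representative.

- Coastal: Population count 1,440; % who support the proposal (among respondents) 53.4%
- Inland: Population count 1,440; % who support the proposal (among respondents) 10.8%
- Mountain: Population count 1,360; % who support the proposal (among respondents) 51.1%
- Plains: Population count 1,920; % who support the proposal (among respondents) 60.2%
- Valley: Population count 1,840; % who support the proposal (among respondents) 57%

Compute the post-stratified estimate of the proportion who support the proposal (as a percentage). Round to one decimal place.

47.8%

Each cell contributes population-share × respondent value:
  Coastal: (1,440/8,000) × 53.4 = 9.612
  Inland: (1,440/8,000) × 10.8 = 1.944
  Mountain: (1,360/8,000) × 51.1 = 8.687
  Plains: (1,920/8,000) × 60.2 = 14.448
  Valley: (1,840/8,000) × 57 = 13.11
Post-stratified estimate = 47.801 → 47.8%.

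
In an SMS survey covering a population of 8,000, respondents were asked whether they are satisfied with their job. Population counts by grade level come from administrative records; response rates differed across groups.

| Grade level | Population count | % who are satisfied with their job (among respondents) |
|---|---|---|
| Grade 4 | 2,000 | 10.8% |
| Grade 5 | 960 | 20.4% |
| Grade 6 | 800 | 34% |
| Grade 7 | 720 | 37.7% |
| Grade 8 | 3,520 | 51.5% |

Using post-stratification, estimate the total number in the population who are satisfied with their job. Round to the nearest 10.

Apply each group's respondent rate to its population count:
  Grade 4: 2,000 × 10.8% = 216
  Grade 5: 960 × 20.4% = 195.84
  Grade 6: 800 × 34% = 272
  Grade 7: 720 × 37.7% = 271.44
  Grade 8: 3,520 × 51.5% = 1812.8
Estimated total = 2768.08 → 2,770.

2,770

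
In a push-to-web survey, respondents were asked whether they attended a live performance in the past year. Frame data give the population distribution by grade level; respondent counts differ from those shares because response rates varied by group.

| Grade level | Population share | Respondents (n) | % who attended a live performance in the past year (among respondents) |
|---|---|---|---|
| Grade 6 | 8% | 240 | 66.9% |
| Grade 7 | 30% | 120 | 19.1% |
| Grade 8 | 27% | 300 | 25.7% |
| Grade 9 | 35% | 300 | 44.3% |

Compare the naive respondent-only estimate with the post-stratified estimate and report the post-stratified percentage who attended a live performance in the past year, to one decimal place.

Naive respondent-only estimate (weights = respondent counts):
  (240/960)×66.9 + (120/960)×19.1 + (300/960)×25.7 + (300/960)×44.3 = 40.9875%
Reweighting by population grade level shares:
  0.08×66.9 + 0.3×19.1 + 0.27×25.7 + 0.35×44.3 = 33.526%

33.5%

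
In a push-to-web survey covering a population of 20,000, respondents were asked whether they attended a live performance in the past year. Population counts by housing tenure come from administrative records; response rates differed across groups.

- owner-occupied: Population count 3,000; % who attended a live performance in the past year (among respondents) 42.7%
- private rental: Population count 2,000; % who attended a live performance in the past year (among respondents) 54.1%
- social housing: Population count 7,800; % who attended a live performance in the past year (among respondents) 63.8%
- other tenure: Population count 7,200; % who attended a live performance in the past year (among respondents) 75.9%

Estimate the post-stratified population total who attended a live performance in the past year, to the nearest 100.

12,800

Each cell contributes its population count × the respondent rate:
  owner-occupied: 3,000 × 42.7% = 1281
  private rental: 2,000 × 54.1% = 1082
  social housing: 7,800 × 63.8% = 4976.4
  other tenure: 7,200 × 75.9% = 5464.8
Estimated total = 12804.2 → 12,800.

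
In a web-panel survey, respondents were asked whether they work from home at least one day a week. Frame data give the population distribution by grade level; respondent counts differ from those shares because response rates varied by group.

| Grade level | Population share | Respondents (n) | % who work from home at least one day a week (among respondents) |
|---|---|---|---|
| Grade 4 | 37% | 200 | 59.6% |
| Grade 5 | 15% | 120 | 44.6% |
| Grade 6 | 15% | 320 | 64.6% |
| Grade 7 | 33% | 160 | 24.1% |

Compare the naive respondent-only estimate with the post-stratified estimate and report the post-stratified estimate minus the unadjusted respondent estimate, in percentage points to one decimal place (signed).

-5.9 percentage points

Unadjusted (pooled respondent) estimate weights by respondent counts:
  (200/800)×59.6 + (120/800)×44.6 + (320/800)×64.6 + (160/800)×24.1 = 52.25%
Post-stratified estimate weights by population shares:
  0.37×59.6 + 0.15×44.6 + 0.15×64.6 + 0.33×24.1 = 46.385%
Difference = 46.385 − 52.25 = -5.865 pp.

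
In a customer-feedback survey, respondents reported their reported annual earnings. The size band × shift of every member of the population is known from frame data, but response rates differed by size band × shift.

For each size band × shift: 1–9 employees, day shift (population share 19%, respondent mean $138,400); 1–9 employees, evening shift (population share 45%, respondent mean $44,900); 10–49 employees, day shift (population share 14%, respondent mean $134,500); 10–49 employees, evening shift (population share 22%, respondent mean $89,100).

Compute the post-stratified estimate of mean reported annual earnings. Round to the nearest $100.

$84,900

Weight each group's respondent value by its population share:
  1–9 employees, day shift: 0.19 × 138,400 = 26,296
  1–9 employees, evening shift: 0.45 × 44,900 = 20,205
  10–49 employees, day shift: 0.14 × 134,500 = 18,830
  10–49 employees, evening shift: 0.22 × 89,100 = 19,602
Post-stratified estimate = 84,933 → $84,900.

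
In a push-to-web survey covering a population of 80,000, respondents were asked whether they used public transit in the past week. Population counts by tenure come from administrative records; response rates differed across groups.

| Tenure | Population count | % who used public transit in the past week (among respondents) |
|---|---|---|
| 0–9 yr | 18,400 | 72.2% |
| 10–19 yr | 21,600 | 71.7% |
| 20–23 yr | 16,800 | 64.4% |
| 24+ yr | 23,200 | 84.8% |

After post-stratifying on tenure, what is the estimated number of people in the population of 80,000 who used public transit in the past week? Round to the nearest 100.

59,300

Each cell contributes its population count × the respondent rate:
  0–9 yr: 18,400 × 72.2% = 13284.8
  10–19 yr: 21,600 × 71.7% = 15487.2
  20–23 yr: 16,800 × 64.4% = 10819.2
  24+ yr: 23,200 × 84.8% = 19673.6
Estimated total = 59264.8 → 59,300.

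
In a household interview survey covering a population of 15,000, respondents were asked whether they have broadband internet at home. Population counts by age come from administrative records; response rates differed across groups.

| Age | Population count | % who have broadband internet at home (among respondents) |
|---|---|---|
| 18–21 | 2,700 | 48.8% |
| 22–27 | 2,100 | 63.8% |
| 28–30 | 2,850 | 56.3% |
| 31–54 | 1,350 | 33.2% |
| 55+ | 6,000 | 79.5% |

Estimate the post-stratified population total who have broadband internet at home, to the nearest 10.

Each cell contributes its population count × the respondent rate:
  18–21: 2,700 × 48.8% = 1317.6
  22–27: 2,100 × 63.8% = 1339.8
  28–30: 2,850 × 56.3% = 1604.55
  31–54: 1,350 × 33.2% = 448.2
  55+: 6,000 × 79.5% = 4770
Estimated total = 9480.15 → 9,480.

9,480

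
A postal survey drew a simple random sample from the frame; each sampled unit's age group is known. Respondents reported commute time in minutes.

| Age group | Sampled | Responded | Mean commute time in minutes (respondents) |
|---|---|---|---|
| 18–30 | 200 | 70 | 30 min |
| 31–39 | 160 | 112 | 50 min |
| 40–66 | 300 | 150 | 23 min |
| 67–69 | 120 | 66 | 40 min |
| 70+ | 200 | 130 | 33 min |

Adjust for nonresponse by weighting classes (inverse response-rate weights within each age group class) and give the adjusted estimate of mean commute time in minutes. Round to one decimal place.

Response rates by class: 18–30 70/200 = 35%, 31–39 112/160 = 70%, 40–66 150/300 = 50%, 67–69 66/120 = 55%, 70+ 130/200 = 65%.
Weighting each respondent by the inverse class response rate inflates each class back to its sampled size, so the class weight is n_sampled:
  18–30: 200 × 30 = 6000
  31–39: 160 × 50 = 8000
  40–66: 300 × 23 = 6900
  67–69: 120 × 40 = 4800
  70+: 200 × 33 = 6600
Adjusted estimate = 32,300 / 980 = 32.9592 → 33.0.

33.0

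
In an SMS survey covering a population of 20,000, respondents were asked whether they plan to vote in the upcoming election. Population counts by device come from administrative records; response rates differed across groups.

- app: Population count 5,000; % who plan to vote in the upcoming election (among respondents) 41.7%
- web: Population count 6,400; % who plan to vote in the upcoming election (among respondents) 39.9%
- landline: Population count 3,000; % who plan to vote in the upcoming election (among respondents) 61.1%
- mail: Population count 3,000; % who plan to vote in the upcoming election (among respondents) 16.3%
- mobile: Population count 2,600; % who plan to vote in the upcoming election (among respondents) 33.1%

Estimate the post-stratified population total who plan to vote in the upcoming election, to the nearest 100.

7,800

Estimated count per cell = population count × respondent percentage:
  app: 5,000 × 41.7% = 2085
  web: 6,400 × 39.9% = 2553.6
  landline: 3,000 × 61.1% = 1833
  mail: 3,000 × 16.3% = 489
  mobile: 2,600 × 33.1% = 860.6
Estimated total = 7821.2 → 7,800.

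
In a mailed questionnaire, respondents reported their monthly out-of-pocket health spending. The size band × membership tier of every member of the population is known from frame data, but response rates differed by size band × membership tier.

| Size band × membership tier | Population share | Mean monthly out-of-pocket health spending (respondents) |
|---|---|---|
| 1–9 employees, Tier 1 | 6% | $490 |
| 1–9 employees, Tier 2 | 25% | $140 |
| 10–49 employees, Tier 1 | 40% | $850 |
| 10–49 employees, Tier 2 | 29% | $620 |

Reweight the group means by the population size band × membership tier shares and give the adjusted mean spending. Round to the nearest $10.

Weight each group's respondent value by its population share:
  1–9 employees, Tier 1: 0.06 × 490 = 29.4
  1–9 employees, Tier 2: 0.25 × 140 = 35
  10–49 employees, Tier 1: 0.4 × 850 = 340
  10–49 employees, Tier 2: 0.29 × 620 = 179.8
Post-stratified estimate = 584.2 → $580.

$580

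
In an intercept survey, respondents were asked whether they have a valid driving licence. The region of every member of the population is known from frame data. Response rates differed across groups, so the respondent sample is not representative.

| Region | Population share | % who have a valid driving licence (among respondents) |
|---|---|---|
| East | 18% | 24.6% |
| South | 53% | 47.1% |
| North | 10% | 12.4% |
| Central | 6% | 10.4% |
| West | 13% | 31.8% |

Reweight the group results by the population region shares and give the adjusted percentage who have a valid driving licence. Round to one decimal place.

Each cell contributes population-share × respondent value:
  East: 0.18 × 24.6 = 4.428
  South: 0.53 × 47.1 = 24.963
  North: 0.1 × 12.4 = 1.24
  Central: 0.06 × 10.4 = 0.624
  West: 0.13 × 31.8 = 4.134
Post-stratified estimate = 35.389 → 35.4%.

35.4%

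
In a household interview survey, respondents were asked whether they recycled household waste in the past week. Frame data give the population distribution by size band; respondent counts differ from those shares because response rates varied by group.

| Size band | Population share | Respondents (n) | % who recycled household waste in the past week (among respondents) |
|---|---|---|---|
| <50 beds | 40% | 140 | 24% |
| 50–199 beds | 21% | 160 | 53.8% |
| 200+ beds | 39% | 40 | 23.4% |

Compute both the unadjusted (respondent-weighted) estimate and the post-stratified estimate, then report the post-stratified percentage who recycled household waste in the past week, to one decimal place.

Unadjusted (pooled respondent) estimate weights by respondent counts:
  (140/340)×24 + (160/340)×53.8 + (40/340)×23.4 = 37.9529%
Post-stratified estimate weights by population shares:
  0.4×24 + 0.21×53.8 + 0.39×23.4 = 30.024%

30.0%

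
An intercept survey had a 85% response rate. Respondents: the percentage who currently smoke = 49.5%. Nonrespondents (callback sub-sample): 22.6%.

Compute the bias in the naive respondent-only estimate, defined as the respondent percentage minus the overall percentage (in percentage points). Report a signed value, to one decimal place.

+4.0 percentage points

Nonresponse fraction = 1 − 0.85 = 0.15.
Bias = (nonresponse fraction) × (respondent percentage − nonrespondent percentage)
     = 0.15 × (49.5 − 22.6) = 0.15 × 26.9 = 4.035.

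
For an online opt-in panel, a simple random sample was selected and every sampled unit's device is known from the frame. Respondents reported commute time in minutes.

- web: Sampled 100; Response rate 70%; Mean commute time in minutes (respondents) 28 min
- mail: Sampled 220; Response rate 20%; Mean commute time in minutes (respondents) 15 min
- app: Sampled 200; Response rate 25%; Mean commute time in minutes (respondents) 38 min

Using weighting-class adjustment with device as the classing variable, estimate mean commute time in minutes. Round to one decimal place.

26.3

Weighting each respondent by the inverse class response rate inflates each class back to its sampled size, so the class weight is n_sampled:
  web: 100 × 28 = 2800
  mail: 220 × 15 = 3300
  app: 200 × 38 = 7600
Adjusted estimate = 13,700 / 520 = 26.3462 → 26.3.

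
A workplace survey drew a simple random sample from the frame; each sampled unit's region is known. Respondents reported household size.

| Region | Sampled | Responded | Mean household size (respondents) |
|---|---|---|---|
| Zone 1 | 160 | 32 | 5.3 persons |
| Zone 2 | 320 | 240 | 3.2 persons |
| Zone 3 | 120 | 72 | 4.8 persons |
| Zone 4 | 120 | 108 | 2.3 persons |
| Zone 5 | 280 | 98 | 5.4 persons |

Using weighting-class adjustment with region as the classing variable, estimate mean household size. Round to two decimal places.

Response rates by class: Zone 1 32/160 = 20%, Zone 2 240/320 = 75%, Zone 3 72/120 = 60%, Zone 4 108/120 = 90%, Zone 5 98/280 = 35%.
Inverse-response-rate weighting restores each class to its sampled count, so class totals weight by n_sampled:
  Zone 1: 160 × 5.3 = 848
  Zone 2: 320 × 3.2 = 1024
  Zone 3: 120 × 4.8 = 576
  Zone 4: 120 × 2.3 = 276
  Zone 5: 280 × 5.4 = 1512
Adjusted estimate = 4236 / 1,000 = 4.236 → 4.24.

4.24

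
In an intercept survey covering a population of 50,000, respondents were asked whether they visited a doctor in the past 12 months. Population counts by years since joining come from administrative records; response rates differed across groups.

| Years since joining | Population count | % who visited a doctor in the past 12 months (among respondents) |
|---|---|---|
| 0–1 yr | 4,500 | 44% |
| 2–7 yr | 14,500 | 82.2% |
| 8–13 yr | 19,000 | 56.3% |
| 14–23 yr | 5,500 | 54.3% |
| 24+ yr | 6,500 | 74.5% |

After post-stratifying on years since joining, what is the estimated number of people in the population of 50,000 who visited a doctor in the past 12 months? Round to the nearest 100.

Each cell contributes its population count × the respondent rate:
  0–1 yr: 4,500 × 44% = 1980
  2–7 yr: 14,500 × 82.2% = 11,919
  8–13 yr: 19,000 × 56.3% = 10,697
  14–23 yr: 5,500 × 54.3% = 2986.5
  24+ yr: 6,500 × 74.5% = 4842.5
Estimated total = 32,425 → 32,400.

32,400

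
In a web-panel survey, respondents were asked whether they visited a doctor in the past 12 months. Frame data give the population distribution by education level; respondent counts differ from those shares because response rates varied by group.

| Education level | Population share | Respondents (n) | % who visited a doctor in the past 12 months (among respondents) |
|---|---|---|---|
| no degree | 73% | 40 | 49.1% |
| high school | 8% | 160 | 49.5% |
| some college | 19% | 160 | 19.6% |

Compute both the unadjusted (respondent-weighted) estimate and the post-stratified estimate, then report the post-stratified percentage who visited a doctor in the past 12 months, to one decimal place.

Naive respondent-only estimate (weights = respondent counts):
  (40/360)×49.1 + (160/360)×49.5 + (160/360)×19.6 = 36.1667%
Post-stratified estimate weights by population shares:
  0.73×49.1 + 0.08×49.5 + 0.19×19.6 = 43.527%

43.5%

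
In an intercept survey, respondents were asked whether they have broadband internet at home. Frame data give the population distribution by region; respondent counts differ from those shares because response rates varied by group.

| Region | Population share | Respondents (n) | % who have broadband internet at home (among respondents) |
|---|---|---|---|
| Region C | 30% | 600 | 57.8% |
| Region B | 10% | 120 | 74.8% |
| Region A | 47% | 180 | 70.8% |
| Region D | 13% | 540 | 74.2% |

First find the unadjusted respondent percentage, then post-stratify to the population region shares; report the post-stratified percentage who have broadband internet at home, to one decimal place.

Naive respondent-only estimate (weights = respondent counts):
  (600/1440)×57.8 + (120/1440)×74.8 + (180/1440)×70.8 + (540/1440)×74.2 = 66.9917%
Post-stratified estimate weights by population shares:
  0.3×57.8 + 0.1×74.8 + 0.47×70.8 + 0.13×74.2 = 67.742%

67.7%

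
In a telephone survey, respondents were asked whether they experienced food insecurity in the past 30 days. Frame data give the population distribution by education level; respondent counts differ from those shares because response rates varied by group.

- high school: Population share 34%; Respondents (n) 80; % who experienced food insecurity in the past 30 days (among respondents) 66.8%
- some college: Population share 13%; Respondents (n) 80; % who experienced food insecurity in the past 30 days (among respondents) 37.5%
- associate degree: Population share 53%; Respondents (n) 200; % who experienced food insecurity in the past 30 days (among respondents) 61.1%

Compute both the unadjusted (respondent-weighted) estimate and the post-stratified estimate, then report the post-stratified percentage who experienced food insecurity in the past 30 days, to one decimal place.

Naive respondent-only estimate (weights = respondent counts):
  (80/360)×66.8 + (80/360)×37.5 + (200/360)×61.1 = 57.1222%
Post-stratifying to population shares instead:
  0.34×66.8 + 0.13×37.5 + 0.53×61.1 = 59.97%

60.0%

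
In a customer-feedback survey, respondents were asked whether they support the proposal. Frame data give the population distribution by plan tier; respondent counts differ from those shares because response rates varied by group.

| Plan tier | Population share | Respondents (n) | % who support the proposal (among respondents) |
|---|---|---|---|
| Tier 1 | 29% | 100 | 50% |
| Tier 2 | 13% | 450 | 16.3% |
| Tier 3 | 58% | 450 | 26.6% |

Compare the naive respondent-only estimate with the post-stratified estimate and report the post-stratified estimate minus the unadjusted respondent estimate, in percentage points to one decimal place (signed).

+7.7 percentage points

Without adjustment, the pooled respondent share is:
  (100/1000)×50 + (450/1000)×16.3 + (450/1000)×26.6 = 24.305%
Reweighting by population plan tier shares:
  0.29×50 + 0.13×16.3 + 0.58×26.6 = 32.047%
Difference = 32.047 − 24.305 = 7.742 pp.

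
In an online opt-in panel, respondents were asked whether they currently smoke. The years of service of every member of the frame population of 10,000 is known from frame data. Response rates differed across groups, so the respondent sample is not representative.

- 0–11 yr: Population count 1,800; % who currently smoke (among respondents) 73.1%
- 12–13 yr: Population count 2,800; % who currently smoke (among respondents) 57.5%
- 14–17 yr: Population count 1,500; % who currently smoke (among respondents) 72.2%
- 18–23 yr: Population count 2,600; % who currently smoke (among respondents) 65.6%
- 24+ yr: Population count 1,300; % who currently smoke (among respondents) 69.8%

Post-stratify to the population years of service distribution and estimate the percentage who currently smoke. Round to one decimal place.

Post-stratification weights by population share, not respondent share:
  0–11 yr: (1,800/10,000) × 73.1 = 13.158
  12–13 yr: (2,800/10,000) × 57.5 = 16.1
  14–17 yr: (1,500/10,000) × 72.2 = 10.83
  18–23 yr: (2,600/10,000) × 65.6 = 17.056
  24+ yr: (1,300/10,000) × 69.8 = 9.074
Post-stratified estimate = 66.218 → 66.2%.

66.2%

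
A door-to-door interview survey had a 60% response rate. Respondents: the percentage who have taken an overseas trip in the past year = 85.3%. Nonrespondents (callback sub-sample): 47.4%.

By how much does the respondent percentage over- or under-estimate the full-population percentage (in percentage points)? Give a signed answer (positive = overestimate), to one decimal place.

+15.2 percentage points

Nonresponse fraction = 1 − 0.6 = 0.4.
Bias = (nonresponse fraction) × (respondent percentage − nonrespondent percentage)
     = 0.4 × (85.3 − 47.4) = 0.4 × 37.9 = 15.16.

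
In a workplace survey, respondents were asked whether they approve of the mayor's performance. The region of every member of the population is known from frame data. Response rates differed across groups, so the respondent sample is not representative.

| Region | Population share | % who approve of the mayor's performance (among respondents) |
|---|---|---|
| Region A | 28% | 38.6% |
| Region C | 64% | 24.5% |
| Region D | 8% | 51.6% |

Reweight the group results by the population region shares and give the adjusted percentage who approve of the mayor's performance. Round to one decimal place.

Reweight to the known region distribution:
  Region A: 0.28 × 38.6 = 10.808
  Region C: 0.64 × 24.5 = 15.68
  Region D: 0.08 × 51.6 = 4.128
Post-stratified estimate = 30.616 → 30.6%.

30.6%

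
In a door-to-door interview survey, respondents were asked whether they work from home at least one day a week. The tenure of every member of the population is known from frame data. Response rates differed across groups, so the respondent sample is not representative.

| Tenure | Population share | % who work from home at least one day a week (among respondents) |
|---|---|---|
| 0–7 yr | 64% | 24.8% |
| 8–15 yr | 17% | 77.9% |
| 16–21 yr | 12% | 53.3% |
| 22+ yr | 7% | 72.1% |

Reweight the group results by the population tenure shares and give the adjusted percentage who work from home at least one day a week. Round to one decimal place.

Each cell contributes population-share × respondent value:
  0–7 yr: 0.64 × 24.8 = 15.872
  8–15 yr: 0.17 × 77.9 = 13.243
  16–21 yr: 0.12 × 53.3 = 6.396
  22+ yr: 0.07 × 72.1 = 5.047
Post-stratified estimate = 40.558 → 40.6%.

40.6%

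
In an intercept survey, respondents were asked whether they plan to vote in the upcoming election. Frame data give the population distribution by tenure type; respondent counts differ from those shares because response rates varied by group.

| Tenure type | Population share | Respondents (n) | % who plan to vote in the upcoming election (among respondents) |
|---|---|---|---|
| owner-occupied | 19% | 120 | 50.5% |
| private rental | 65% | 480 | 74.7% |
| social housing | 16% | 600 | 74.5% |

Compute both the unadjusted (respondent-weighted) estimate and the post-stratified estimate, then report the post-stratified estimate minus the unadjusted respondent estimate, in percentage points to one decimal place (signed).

-2.1 percentage points

Unadjusted (pooled respondent) estimate weights by respondent counts:
  (120/1200)×50.5 + (480/1200)×74.7 + (600/1200)×74.5 = 72.18%
Post-stratifying to population shares instead:
  0.19×50.5 + 0.65×74.7 + 0.16×74.5 = 70.07%
Difference = 70.07 − 72.18 = -2.11 pp.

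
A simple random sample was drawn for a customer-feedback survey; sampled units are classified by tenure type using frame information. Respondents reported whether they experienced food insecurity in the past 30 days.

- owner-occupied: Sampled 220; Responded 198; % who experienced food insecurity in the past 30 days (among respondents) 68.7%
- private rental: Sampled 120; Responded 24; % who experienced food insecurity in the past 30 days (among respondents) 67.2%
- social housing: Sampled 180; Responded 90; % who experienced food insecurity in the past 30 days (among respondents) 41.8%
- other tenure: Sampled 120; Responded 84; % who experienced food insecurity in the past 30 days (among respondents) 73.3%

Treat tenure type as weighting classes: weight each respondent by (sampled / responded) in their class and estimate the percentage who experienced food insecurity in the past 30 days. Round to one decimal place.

Class response rates: owner-occupied 198/220 = 90%, private rental 24/120 = 20%, social housing 90/180 = 50%, other tenure 84/120 = 70%.
Weighting each respondent by the inverse class response rate inflates each class back to its sampled size, so the class weight is n_sampled:
  owner-occupied: 220 × 68.7 = 15,114
  private rental: 120 × 67.2 = 8064
  social housing: 180 × 41.8 = 7524
  other tenure: 120 × 73.3 = 8796
Adjusted estimate = 39,498 / 640 = 61.7156 → 61.7%.

61.7%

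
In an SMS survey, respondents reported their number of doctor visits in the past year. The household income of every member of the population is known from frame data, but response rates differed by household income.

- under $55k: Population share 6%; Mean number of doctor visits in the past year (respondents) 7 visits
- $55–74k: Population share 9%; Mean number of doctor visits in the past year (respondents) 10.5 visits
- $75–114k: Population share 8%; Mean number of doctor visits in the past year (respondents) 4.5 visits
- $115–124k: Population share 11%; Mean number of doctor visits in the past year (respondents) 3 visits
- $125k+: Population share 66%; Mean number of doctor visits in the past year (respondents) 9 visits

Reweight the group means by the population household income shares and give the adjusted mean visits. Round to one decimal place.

Weight each group's respondent value by its population share:
  under $55k: 0.06 × 7 = 0.42
  $55–74k: 0.09 × 10.5 = 0.945
  $75–114k: 0.08 × 4.5 = 0.36
  $115–124k: 0.11 × 3 = 0.33
  $125k+: 0.66 × 9 = 5.94
Post-stratified estimate = 7.995 → 8.0.

8.0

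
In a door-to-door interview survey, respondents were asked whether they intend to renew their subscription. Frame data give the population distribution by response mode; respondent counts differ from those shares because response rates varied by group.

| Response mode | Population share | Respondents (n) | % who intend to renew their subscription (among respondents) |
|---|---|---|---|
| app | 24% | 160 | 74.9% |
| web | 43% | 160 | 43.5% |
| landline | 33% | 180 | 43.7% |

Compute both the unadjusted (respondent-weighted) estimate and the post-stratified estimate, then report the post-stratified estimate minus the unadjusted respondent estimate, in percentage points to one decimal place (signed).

Unadjusted (pooled respondent) estimate weights by respondent counts:
  (160/500)×74.9 + (160/500)×43.5 + (180/500)×43.7 = 53.62%
Post-stratified estimate weights by population shares:
  0.24×74.9 + 0.43×43.5 + 0.33×43.7 = 51.102%
Difference = 51.102 − 53.62 = -2.518 pp.

-2.5 percentage points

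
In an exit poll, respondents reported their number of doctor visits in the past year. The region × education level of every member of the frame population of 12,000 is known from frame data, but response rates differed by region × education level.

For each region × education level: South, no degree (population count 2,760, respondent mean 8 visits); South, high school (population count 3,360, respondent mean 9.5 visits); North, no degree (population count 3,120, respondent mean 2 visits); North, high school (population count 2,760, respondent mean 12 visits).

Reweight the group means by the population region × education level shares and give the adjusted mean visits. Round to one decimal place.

7.8

Weight each group's respondent value by its population share:
  South, no degree: (2,760/12,000) × 8 = 1.84
  South, high school: (3,360/12,000) × 9.5 = 2.66
  North, no degree: (3,120/12,000) × 2 = 0.52
  North, high school: (2,760/12,000) × 12 = 2.76
Post-stratified estimate = 7.78 → 7.8.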